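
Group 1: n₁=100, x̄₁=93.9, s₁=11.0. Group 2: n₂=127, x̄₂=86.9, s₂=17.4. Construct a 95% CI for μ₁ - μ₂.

Difference = 7.0. SE = √(11.0²/100 + 17.4²/127) = 1.896. CI = (3.28, 10.72)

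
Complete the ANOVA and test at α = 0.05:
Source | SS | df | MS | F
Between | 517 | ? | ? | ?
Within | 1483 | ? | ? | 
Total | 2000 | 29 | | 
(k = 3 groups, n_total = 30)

df_between = 2, df_within = 27. MS_between = 258.5, MS_within = 54.93. F = 4.706, F_crit ≈ 3.354. Reject H₀.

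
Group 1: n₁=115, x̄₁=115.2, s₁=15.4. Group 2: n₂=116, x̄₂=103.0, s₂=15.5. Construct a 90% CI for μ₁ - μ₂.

Difference = 12.2. SE = √(15.4²/115 + 15.5²/116) = 2.033. CI = (8.86, 15.54)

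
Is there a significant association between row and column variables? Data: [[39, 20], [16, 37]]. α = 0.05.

χ² = 14.408. df = 1, critical = 3.841. Reject H₀. Variables are dependent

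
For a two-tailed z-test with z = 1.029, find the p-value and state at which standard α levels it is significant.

p = 2·P(Z > |1.029|) = 2·(1 - Φ(1.029)) ≈ 0.3035. Not significant at any standard level.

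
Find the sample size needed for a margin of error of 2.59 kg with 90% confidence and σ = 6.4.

n = (z*σ/E)² = (1.645×6.4/2.59)² = 16.5 → n = 17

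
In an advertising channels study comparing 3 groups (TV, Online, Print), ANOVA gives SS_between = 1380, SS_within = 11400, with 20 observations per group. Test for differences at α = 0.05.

df_between = 2, df_within = 57. F = MS_between/MS_within = 690.0/200.0 = 3.45. F_crit ≈ 3.159. Reject H₀. At least one mean differs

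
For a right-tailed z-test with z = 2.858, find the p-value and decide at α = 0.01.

p = P(Z > 2.858) = 1 - Φ(2.858) ≈ 0.0021. Since p < 0.01, reject H₀ (significant) at α = 0.01.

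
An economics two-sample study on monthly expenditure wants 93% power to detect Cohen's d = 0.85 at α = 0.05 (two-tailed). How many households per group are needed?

z_{α/2} = 1.96, z_β = Φ⁻¹(0.93) = 1.476. For large effect (d = 0.85): n per group = 2(z_{α/2} + z_β)²/d² = 2(1.96 + 1.476)²/0.85² = 32.7 → 33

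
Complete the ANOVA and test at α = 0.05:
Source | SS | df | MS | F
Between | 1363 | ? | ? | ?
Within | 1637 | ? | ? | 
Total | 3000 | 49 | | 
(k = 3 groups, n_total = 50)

df_between = 2, df_within = 47. MS_between = 681.5, MS_within = 34.83. F = 19.567, F_crit ≈ 3.195. Reject H₀.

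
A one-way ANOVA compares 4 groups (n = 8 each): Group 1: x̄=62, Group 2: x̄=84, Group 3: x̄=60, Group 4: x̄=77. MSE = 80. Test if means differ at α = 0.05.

Grand mean = 70.75. SS_between = 3254.0, MS_between = 1084.67. F = 13.558, F_crit ≈ 2.947. Reject H₀.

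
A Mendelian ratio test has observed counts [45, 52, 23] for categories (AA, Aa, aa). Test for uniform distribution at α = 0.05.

Expected = 40 each. χ² = Σ(O-E)²/E = 11.45. df = 2, critical value = 5.991. Reject H₀.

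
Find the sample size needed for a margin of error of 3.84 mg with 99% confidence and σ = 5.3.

n = (z*σ/E)² = (2.576×5.3/3.84)² = 12.6 → n = 13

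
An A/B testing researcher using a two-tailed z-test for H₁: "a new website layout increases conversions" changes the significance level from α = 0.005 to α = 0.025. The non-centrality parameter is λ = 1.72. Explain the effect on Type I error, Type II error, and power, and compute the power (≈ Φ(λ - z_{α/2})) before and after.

Increasing α from 0.005 to 0.025:
• Type I error rate increases (α is the Type I rate by definition).
• Critical value moves from z_{α/2} = 2.807 to 2.241, so power = Φ(λ - z_{α/2}) goes from Φ(1.72 - 2.807) = 0.139 to Φ(1.72 - 2.241) = 0.301.
• Type II error rate β = 1 - power therefore decreases (0.861 → 0.699).
Appropriate when false negatives are costly — here, discarding a layout that would have improved conversions — lost revenue.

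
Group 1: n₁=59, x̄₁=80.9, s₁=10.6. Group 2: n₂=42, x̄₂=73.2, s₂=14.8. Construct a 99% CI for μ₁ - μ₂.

Difference = 7.7. SE = √(10.6²/59 + 14.8²/42) = 2.668. CI = (0.83, 14.57)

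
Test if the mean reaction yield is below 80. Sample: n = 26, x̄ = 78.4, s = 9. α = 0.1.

t = (78.4 - 80)/(9/√26) = -0.906, df = 25. Critical t = -1.316. Fail to reject H₀.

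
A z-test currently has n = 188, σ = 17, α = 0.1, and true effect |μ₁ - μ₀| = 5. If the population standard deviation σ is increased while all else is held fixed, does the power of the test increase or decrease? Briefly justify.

Power decreases: a larger σ inflates the standard error σ/√n, pulling the sampling distribution under H₁ back toward the critical value.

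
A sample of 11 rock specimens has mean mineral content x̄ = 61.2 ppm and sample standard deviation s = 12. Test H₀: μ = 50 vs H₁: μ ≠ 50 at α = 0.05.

t = (x̄ - μ₀)/(s/√n) = (61.2 - 50)/(12/√11) = 3.096. df = 10, critical t = ±2.228. Reject H₀.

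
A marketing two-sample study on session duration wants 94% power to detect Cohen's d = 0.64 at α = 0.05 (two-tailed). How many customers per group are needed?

z_{α/2} = 1.96, z_β = Φ⁻¹(0.94) = 1.555. For medium effect (d = 0.64): n per group = 2(z_{α/2} + z_β)²/d² = 2(1.96 + 1.555)²/0.64² = 60.3 → 61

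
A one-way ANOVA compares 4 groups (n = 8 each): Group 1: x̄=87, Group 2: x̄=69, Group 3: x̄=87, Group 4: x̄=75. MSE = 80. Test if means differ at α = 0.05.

Grand mean = 79.5. SS_between = 1944.0, MS_between = 648.0. F = 8.1, F_crit ≈ 2.947. Reject H₀.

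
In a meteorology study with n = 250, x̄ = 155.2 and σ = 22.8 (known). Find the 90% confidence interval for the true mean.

CI = x̄ ± z*(σ/√n) = 155.2 ± 1.645(22.8/√250) = 155.2 ± 2.37 = (152.83, 157.57)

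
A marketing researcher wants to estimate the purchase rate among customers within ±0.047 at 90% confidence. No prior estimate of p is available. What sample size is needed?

Conservative approach: use p = 0.5 (maximizes p(1-p) = 0.25). n = z²(0.25)/E² = 1.645²×0.25/0.047² = 306.2 → n = 307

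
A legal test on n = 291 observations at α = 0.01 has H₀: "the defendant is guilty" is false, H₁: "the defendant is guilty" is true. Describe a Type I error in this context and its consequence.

Type I error: rejecting H₀ when it is true — concluding that the defendant is guilty when in fact it is not. Consequence: convicting an innocent person.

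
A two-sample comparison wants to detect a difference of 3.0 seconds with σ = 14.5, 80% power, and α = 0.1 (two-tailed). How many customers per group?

n per group = 2(z_α/2 + z_β)²σ²/d² = 2×(1.645 + 0.84)²×14.5²/3.0² = 288.5 → n = 289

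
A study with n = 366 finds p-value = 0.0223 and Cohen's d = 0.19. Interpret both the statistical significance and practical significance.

Statistically significant (p = 0.0223 < 0.05). Cohen's d = 0.19 indicates a very small effect size. Both statistical and practical significance should be considered.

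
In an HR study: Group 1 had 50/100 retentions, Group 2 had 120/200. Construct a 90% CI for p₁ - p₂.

p̂₁ = 0.5, p̂₂ = 0.6. Difference = -0.1. CI = (-0.2, 0.0)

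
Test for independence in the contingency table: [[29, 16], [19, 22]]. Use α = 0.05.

χ² = 2.851. df = 1, critical = 3.841. Fail to reject H₀. No evidence of dependence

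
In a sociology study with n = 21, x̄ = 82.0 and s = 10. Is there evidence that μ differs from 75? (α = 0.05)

t = (x̄ - μ₀)/(s/√n) = (82.0 - 75)/(10/√21) = 3.208. df = 20, critical t = ±2.086. Reject H₀.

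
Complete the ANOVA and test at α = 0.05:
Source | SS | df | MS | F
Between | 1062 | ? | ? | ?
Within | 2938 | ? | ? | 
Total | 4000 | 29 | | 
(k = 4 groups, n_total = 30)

df_between = 3, df_within = 26. MS_between = 354.0, MS_within = 113.0. F = 3.133, F_crit ≈ 2.975. Reject H₀.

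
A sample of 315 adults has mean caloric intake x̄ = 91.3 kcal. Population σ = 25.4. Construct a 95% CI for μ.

CI = x̄ ± z*(σ/√n) = 91.3 ± 1.96(25.4/√315) = 91.3 ± 2.81 = (88.49, 94.11)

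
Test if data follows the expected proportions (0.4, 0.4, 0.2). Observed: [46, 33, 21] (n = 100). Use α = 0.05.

Expected: [40.0, 40.0, 20.0]. χ² = 2.175. df = 2, critical = 5.991. Fail to reject H₀.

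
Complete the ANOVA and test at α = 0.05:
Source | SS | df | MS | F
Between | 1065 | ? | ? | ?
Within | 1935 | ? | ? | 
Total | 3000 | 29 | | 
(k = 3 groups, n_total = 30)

df_between = 2, df_within = 27. MS_between = 532.5, MS_within = 71.67. F = 7.43, F_crit ≈ 3.354. Reject H₀.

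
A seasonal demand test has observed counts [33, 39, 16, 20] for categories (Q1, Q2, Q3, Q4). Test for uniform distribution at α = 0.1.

Expected = 27 each. χ² = Σ(O-E)²/E = 12.963. df = 3, critical value = 6.251. Reject H₀.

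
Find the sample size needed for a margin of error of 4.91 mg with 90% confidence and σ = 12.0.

n = (z*σ/E)² = (1.645×12.0/4.91)² = 16.2 → n = 17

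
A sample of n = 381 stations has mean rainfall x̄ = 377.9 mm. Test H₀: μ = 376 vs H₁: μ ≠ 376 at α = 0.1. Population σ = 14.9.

z = (x̄ - μ₀)/(σ/√n) = (377.9 - 376)/(14.9/√381) = 2.489. Critical value: ±1.645. Since |2.489| > 1.645, Reject H₀.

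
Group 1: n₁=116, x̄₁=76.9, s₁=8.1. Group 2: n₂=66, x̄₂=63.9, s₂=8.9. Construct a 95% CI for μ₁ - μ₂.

Difference = 13.0. SE = √(8.1²/116 + 8.9²/66) = 1.329. CI = (10.4, 15.6)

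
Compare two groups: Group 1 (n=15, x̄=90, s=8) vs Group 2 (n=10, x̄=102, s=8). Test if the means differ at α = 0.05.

Pooled sp = 8.0. t = -3.674, df = 23. Critical t = ±2.069. Reject H₀.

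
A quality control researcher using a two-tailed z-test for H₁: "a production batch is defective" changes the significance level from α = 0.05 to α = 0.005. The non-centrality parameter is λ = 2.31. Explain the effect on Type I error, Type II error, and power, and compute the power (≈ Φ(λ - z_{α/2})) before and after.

Decreasing α from 0.05 to 0.005:
• Type I error rate decreases (α is the Type I rate by definition).
• Critical value moves from z_{α/2} = 1.96 to 2.807, so power = Φ(λ - z_{α/2}) goes from Φ(2.31 - 1.96) = 0.637 to Φ(2.31 - 2.807) = 0.31.
• Type II error rate β = 1 - power therefore increases (0.363 → 0.69).
Appropriate when false positives are costly — here, scrapping a good batch — wasted material and cost for no reason.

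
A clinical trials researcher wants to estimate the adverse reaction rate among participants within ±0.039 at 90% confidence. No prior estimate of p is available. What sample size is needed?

Conservative approach: use p = 0.5 (maximizes p(1-p) = 0.25). n = z²(0.25)/E² = 1.645²×0.25/0.039² = 444.8 → n = 445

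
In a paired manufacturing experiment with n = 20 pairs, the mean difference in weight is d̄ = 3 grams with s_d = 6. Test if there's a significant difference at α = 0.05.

t = d̄/(s_d/√n) = 3/(6/√20) = 2.236. df = 19, critical t = ±2.093. Reject H₀.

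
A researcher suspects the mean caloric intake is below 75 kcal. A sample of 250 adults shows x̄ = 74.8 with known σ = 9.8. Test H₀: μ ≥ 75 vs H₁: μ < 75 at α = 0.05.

z = -0.323. Critical value: -1.645. Fail to reject H₀.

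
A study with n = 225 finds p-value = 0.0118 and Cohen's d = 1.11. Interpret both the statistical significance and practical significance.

Statistically significant (p = 0.0118 < 0.05). Cohen's d = 1.11 indicates a large effect size. Both statistical and practical significance should be considered.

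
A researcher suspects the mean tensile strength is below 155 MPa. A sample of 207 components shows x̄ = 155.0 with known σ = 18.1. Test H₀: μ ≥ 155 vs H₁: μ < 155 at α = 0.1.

z = 0.0. Critical value: -1.28. Fail to reject H₀.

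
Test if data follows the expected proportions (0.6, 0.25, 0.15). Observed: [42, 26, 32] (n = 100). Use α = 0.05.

Expected: [60.0, 25.0, 15.0]. χ² = 24.707. df = 2, critical = 5.991. Reject H₀.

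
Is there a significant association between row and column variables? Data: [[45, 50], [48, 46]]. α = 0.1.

χ² = 0.258. df = 1, critical = 2.706. Fail to reject H₀. No evidence of dependence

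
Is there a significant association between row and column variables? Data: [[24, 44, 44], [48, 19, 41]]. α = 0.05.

χ² = 17.96. df = 2, critical = 5.991. Reject H₀. Variables are dependent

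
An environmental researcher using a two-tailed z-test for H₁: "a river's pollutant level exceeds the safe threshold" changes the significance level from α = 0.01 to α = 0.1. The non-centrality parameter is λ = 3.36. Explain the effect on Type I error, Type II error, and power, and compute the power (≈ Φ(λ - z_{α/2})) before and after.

Increasing α from 0.01 to 0.1:
• Type I error rate increases (α is the Type I rate by definition).
• Critical value moves from z_{α/2} = 2.576 to 1.645, so power = Φ(λ - z_{α/2}) goes from Φ(3.36 - 2.576) = 0.783 to Φ(3.36 - 1.645) = 0.957.
• Type II error rate β = 1 - power therefore decreases (0.217 → 0.043).
Appropriate when false negatives are costly — here, allowing unsafe pollution to continue.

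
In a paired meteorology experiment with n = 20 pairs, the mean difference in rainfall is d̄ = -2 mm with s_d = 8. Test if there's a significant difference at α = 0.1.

t = d̄/(s_d/√n) = -2/(8/√20) = -1.118. df = 19, critical t = ±1.729. Fail to reject H₀.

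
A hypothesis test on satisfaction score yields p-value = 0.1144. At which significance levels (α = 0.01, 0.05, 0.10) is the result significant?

p = 0.1144. Not significant at any of the given levels.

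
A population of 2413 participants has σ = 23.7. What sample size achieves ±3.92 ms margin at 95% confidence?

Without FPC: n₀ = (1.96×23.7/3.92)² = 140.422. With FPC: n = n₀N/(n₀+N-1) = 132.8 → n = 133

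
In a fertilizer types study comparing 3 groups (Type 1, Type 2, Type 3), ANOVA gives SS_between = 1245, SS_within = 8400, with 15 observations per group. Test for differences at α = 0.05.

df_between = 2, df_within = 42. F = MS_between/MS_within = 622.5/200.0 = 3.112. F_crit ≈ 3.22. Fail to reject H₀.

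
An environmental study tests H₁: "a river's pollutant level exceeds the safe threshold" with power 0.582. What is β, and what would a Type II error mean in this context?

β = 1 - power = 1 - 0.582 = 0.418. A Type II error is failing to reject H₀ when H₀ is false (false negative) — here, failing to conclude that a river's pollutant level exceeds the safe threshold when in fact it is true. Consequence: allowing unsafe pollution to continue.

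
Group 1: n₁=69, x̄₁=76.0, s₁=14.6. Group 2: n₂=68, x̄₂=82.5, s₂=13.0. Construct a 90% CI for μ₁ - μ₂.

Difference = -6.5. SE = √(14.6²/69 + 13.0²/68) = 2.361. CI = (-10.38, -2.62)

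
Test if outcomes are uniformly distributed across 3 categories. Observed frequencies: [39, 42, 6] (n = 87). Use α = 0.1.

Expected = 29 each. χ² = Σ(O-E)²/E = 27.517. df = 2, critical value = 4.605. Reject H₀.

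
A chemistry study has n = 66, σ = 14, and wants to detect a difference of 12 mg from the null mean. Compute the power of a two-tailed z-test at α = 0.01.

SE = σ/√n = 14/√66 = 1.723. Non-centrality λ = d/SE = 12/1.723 = 6.963. Power ≈ Φ(λ - z_{α/2}) = Φ(6.963 - 2.576) = Φ(4.387) = 1.0.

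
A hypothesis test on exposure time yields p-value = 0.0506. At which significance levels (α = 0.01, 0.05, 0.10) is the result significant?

p = 0.0506. Significant at: α = 0.1.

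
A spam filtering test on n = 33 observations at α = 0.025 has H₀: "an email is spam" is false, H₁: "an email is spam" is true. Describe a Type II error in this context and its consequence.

Type II error: failing to reject H₀ when it is false — concluding that an email is spam is not supported when in fact it is. Consequence: a spam email lands in the inbox.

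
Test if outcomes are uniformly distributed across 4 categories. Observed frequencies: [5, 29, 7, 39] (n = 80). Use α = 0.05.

Expected = 20 each. χ² = Σ(O-E)²/E = 41.8. df = 3, critical value = 7.815. Reject H₀.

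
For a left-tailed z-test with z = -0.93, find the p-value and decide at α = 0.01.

p = P(Z < -0.93) = Φ(-0.93) ≈ 0.1762. Since p ≥ 0.01, fail to reject H₀ (not significant) at α = 0.01.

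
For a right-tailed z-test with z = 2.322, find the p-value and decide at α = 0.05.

p = P(Z > 2.322) = 1 - Φ(2.322) ≈ 0.0101. Since p < 0.05, reject H₀ (significant) at α = 0.05.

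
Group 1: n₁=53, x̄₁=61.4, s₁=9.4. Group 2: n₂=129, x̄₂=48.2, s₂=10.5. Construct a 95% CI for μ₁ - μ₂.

Difference = 13.2. SE = √(9.4²/53 + 10.5²/129) = 1.588. CI = (10.09, 16.31)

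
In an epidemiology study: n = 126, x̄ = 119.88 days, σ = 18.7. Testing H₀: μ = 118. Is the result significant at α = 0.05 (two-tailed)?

z = (119.88 - 118)/(18.7/√126) = 1.128. Since |z| ≤ 1.96, not significant at α = 0.05.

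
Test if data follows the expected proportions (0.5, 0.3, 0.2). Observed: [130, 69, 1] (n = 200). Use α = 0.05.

Expected: [100.0, 60.0, 40.0]. χ² = 48.375. df = 2, critical = 5.991. Reject H₀.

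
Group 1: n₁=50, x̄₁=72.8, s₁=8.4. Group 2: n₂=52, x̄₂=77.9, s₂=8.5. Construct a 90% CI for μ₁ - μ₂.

Difference = -5.1. SE = √(8.4²/50 + 8.5²/52) = 1.674. CI = (-7.85, -2.35)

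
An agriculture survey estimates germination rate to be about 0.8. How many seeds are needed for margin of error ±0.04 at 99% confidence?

n = z²p(1-p)/E² = 2.576²×0.8×0.2/0.04² = 663.6 → n = 664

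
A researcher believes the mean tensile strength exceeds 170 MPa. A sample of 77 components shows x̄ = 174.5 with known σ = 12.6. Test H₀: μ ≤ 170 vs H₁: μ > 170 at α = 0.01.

z = 3.134. Critical value: 2.33. Reject H₀.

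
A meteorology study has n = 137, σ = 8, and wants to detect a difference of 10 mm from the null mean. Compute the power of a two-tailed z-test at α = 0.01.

SE = σ/√n = 8/√137 = 0.683. Non-centrality λ = d/SE = 10/0.683 = 14.631. Power ≈ Φ(λ - z_{α/2}) = Φ(14.631 - 2.576) = Φ(12.055) = 1.0.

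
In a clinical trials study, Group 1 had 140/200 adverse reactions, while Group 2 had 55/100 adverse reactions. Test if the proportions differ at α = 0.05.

p̂₁ = 0.7, p̂₂ = 0.55, pooled p̂ = 0.65. z = 2.568. Critical: ±1.96. Reject H₀.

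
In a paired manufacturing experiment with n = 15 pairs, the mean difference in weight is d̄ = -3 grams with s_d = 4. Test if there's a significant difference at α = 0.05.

t = d̄/(s_d/√n) = -3/(4/√15) = -2.905. df = 14, critical t = ±2.145. Reject H₀.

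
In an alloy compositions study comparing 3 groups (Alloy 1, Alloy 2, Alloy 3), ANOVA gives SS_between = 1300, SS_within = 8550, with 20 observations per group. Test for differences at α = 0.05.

df_between = 2, df_within = 57. F = MS_between/MS_within = 650.0/150.0 = 4.333. F_crit ≈ 3.159. Reject H₀. At least one mean differs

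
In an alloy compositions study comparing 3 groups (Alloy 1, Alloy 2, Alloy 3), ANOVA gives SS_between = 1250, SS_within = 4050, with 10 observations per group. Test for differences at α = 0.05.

df_between = 2, df_within = 27. F = MS_between/MS_within = 625.0/150.0 = 4.167. F_crit ≈ 3.354. Reject H₀. At least one mean differs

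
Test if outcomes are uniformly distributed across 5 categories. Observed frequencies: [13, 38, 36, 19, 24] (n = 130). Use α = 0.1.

Expected = 26 each. χ² = Σ(O-E)²/E = 17.923. df = 4, critical value = 7.779. Reject H₀.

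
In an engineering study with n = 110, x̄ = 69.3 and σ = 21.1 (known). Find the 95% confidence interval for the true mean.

CI = x̄ ± z*(σ/√n) = 69.3 ± 1.96(21.1/√110) = 69.3 ± 3.94 = (65.36, 73.24)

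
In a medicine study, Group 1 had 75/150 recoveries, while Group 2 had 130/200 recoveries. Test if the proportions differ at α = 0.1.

p̂₁ = 0.5, p̂₂ = 0.65, pooled p̂ = 0.586. z = -2.819. Critical: ±1.645. Reject H₀.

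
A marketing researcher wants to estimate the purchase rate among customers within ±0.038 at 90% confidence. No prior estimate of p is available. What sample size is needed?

Conservative approach: use p = 0.5 (maximizes p(1-p) = 0.25). n = z²(0.25)/E² = 1.645²×0.25/0.038² = 468.5 → n = 469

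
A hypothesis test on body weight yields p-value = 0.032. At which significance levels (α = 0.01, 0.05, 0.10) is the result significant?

p = 0.032. Significant at: α = 0.05, 0.1.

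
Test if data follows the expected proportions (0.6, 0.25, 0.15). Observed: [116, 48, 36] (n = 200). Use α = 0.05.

Expected: [120.0, 50.0, 30.0]. χ² = 1.413. df = 2, critical = 5.991. Fail to reject H₀.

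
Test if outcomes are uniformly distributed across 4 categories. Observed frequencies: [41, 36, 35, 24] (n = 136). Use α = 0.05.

Expected = 34 each. χ² = Σ(O-E)²/E = 4.529. df = 3, critical value = 7.815. Fail to reject H₀.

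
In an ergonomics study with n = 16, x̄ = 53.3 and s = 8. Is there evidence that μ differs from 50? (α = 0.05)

t = (x̄ - μ₀)/(s/√n) = (53.3 - 50)/(8/√16) = 1.65. df = 15, critical t = ±2.131. Fail to reject H₀.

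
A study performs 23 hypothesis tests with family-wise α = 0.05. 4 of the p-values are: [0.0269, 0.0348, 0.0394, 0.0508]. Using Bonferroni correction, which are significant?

Bonferroni α = 0.05/23 = 0.00217. None of the given p-values are significant.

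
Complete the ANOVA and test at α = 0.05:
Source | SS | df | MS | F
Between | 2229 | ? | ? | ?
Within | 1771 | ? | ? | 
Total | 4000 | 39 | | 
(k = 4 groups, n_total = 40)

df_between = 3, df_within = 36. MS_between = 743.0, MS_within = 49.19. F = 15.103, F_crit ≈ 2.866. Reject H₀.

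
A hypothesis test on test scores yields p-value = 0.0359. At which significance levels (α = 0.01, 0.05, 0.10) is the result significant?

p = 0.0359. Significant at: α = 0.05, 0.1.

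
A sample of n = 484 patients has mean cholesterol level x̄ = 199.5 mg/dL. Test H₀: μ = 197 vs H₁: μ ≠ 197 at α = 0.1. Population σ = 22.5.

z = (x̄ - μ₀)/(σ/√n) = (199.5 - 197)/(22.5/√484) = 2.444. Critical value: ±1.645. Since |2.444| > 1.645, Reject H₀.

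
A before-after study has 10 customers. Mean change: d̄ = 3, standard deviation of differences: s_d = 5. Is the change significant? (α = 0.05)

t = d̄/(s_d/√n) = 3/(5/√10) = 1.897. df = 9, critical t = ±2.262. Fail to reject H₀.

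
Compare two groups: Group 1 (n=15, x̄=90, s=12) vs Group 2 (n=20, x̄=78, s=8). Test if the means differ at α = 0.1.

Pooled sp = 9.9. t = 3.55, df = 33. Critical t = ±1.692. Reject H₀.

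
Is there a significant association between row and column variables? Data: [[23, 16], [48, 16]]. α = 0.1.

χ² = 2.906. df = 1, critical = 2.706. Reject H₀. Variables are dependent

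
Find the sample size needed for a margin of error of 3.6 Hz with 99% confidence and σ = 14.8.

n = (z*σ/E)² = (2.576×14.8/3.6)² = 112.2 → n = 113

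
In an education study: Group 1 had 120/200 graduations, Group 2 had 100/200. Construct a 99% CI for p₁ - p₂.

p̂₁ = 0.6, p̂₂ = 0.5. Difference = 0.1. CI = (-0.028, 0.228)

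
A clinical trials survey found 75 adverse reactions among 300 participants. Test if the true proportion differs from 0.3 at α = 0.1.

p̂ = 0.25, p₀ = 0.3. z = (p̂ - p₀)/√(p₀(1-p₀)/n) = -1.89. Critical: ±1.645. Reject H₀.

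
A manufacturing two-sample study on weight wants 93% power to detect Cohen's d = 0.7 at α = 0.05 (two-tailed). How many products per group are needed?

z_{α/2} = 1.96, z_β = Φ⁻¹(0.93) = 1.476. For medium effect (d = 0.7): n per group = 2(z_{α/2} + z_β)²/d² = 2(1.96 + 1.476)²/0.7² = 48.2 → 49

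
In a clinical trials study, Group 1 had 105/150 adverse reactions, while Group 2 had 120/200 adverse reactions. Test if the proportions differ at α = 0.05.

p̂₁ = 0.7, p̂₂ = 0.6, pooled p̂ = 0.643. z = 1.932. Critical: ±1.96. Fail to reject H₀.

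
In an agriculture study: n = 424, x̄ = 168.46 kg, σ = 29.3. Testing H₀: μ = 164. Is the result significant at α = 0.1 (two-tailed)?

z = (168.46 - 164)/(29.3/√424) = 3.134. Since |z| > 1.645, significant at α = 0.1.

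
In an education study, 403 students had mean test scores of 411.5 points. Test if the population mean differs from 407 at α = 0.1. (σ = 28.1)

z = (x̄ - μ₀)/(σ/√n) = (411.5 - 407)/(28.1/√403) = 3.215. Critical value: ±1.645. Since |3.215| > 1.645, Reject H₀.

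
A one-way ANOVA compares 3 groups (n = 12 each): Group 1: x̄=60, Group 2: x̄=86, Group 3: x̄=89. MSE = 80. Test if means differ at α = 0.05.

Grand mean = 78.33. SS_between = 6104.0, MS_between = 3052.0. F = 38.15, F_crit ≈ 3.285. Reject H₀.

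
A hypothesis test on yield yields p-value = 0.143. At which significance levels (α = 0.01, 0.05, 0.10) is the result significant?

p = 0.143. Not significant at any of the given levels.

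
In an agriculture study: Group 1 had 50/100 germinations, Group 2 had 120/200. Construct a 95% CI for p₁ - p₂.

p̂₁ = 0.5, p̂₂ = 0.6. Difference = -0.1. CI = (-0.219, 0.019)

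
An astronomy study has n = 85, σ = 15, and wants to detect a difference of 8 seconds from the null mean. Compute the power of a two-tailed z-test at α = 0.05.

SE = σ/√n = 15/√85 = 1.627. Non-centrality λ = d/SE = 8/1.627 = 4.917. Power ≈ Φ(λ - z_{α/2}) = Φ(4.917 - 1.96) = Φ(2.957) = 0.998.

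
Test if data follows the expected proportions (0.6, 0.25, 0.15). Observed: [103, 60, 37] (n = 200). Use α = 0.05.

Expected: [120.0, 50.0, 30.0]. χ² = 6.042. df = 2, critical = 5.991. Reject H₀.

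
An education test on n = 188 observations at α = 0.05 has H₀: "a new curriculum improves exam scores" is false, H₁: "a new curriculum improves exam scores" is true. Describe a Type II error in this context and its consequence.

Type II error: failing to reject H₀ when it is false — concluding that a new curriculum improves exam scores is not supported when in fact it is. Consequence: keeping the old curriculum when the new one would have helped students.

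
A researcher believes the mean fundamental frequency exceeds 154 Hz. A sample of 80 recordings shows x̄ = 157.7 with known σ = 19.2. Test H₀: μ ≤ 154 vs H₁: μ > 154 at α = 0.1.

z = 1.724. Critical value: 1.28. Reject H₀.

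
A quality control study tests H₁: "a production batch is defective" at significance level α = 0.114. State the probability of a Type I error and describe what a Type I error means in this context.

P(Type I error) = α = 0.114. A Type I error is rejecting H₀ when H₀ is actually true (false positive) — here, concluding that a production batch is defective when in fact this is not the case. Consequence: scrapping a good batch — wasted material and cost for no reason.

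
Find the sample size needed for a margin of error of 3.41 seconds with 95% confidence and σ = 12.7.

n = (z*σ/E)² = (1.96×12.7/3.41)² = 53.3 → n = 54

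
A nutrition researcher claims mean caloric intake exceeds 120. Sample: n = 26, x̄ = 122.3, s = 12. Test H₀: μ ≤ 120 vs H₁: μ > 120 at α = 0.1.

t = (122.3 - 120)/(12/√26) = 0.977, df = 25. Critical t = 1.316. Fail to reject H₀.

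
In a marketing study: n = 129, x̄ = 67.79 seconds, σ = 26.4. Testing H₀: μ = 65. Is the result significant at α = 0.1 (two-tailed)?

z = (67.79 - 65)/(26.4/√129) = 1.2. Since |z| ≤ 1.645, not significant at α = 0.1.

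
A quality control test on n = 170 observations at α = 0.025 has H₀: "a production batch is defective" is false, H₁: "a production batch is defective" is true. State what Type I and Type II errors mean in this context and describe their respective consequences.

Type I (false positive): concluding that a production batch is defective when it is not — scrapping a good batch — wasted material and cost for no reason. Type II (false negative): failing to conclude that a production batch is defective when it is — shipping a defective batch — faulty products reach customers. Which is costlier depends on domain priorities and is a judgement call rather than a statistical fact.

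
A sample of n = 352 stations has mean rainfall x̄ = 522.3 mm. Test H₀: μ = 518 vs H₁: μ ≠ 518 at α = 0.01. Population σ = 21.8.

z = (x̄ - μ₀)/(σ/√n) = (522.3 - 518)/(21.8/√352) = 3.701. Critical value: ±2.576. Since |3.701| > 2.576, Reject H₀.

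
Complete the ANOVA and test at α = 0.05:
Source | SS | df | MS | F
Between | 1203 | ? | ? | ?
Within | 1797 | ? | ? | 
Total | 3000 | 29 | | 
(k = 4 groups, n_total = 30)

df_between = 3, df_within = 26. MS_between = 401.0, MS_within = 69.12. F = 5.802, F_crit ≈ 2.975. Reject H₀.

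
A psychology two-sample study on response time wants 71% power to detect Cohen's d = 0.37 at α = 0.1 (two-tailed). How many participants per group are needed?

z_{α/2} = 1.645, z_β = Φ⁻¹(0.71) = 0.553. For small effect (d = 0.37): n per group = 2(z_{α/2} + z_β)²/d² = 2(1.645 + 0.553)²/0.37² = 70.6 → 71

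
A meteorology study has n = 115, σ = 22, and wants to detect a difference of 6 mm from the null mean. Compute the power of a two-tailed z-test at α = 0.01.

SE = σ/√n = 22/√115 = 2.052. Non-centrality λ = d/SE = 6/2.052 = 2.925. Power ≈ Φ(λ - z_{α/2}) = Φ(2.925 - 2.576) = Φ(0.349) = 0.636.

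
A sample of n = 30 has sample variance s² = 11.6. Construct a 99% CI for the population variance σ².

df = 29. χ²_{0.005} = 52.336, χ²_{0.995} = 13.121. CI for σ² = ((n-1)s²/χ²_{α/2}, (n-1)s²/χ²_{1-α/2}) = (29·11.6/52.336, 29·11.6/13.121) = (6.43, 25.64)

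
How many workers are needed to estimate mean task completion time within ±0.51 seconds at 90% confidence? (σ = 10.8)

n = (z*σ/E)² = (1.645×10.8/0.51)² = 1213.5 → n = 1214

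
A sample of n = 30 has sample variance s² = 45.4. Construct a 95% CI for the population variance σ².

df = 29. χ²_{0.025} = 45.722, χ²_{0.975} = 16.047. CI for σ² = ((n-1)s²/χ²_{α/2}, (n-1)s²/χ²_{1-α/2}) = (29·45.4/45.722, 29·45.4/16.047) = (28.8, 82.05)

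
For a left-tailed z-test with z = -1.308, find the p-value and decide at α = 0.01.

p = P(Z < -1.308) = Φ(-1.308) ≈ 0.0954. Since p ≥ 0.01, fail to reject H₀ (not significant) at α = 0.01.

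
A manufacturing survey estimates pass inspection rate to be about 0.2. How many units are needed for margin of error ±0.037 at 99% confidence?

n = z²p(1-p)/E² = 2.576²×0.2×0.8/0.037² = 775.5 → n = 776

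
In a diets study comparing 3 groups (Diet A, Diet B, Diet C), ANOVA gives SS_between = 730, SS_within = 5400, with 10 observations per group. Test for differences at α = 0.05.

df_between = 2, df_within = 27. F = MS_between/MS_within = 365.0/200.0 = 1.825. F_crit ≈ 3.354. Fail to reject H₀.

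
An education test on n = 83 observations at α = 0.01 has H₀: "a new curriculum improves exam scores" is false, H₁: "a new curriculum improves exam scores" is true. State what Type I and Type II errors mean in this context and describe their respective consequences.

Type I (false positive): concluding that a new curriculum improves exam scores when it is not — adopting a curriculum that gives no real benefit — disruption for nothing. Type II (false negative): failing to conclude that a new curriculum improves exam scores when it is — keeping the old curriculum when the new one would have helped students. Which is costlier depends on domain priorities and is a judgement call rather than a statistical fact.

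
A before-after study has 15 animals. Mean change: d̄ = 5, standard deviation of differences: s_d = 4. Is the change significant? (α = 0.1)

t = d̄/(s_d/√n) = 5/(4/√15) = 4.841. df = 14, critical t = ±1.761. Reject H₀.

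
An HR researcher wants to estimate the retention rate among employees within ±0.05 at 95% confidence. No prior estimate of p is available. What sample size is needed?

Conservative approach: use p = 0.5 (maximizes p(1-p) = 0.25). n = z²(0.25)/E² = 1.96²×0.25/0.05² = 384.2 → n = 385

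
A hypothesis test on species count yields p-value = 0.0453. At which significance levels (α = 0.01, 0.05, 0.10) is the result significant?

p = 0.0453. Significant at: α = 0.05, 0.1.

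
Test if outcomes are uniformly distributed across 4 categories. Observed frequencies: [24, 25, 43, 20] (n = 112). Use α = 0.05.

Expected = 28 each. χ² = Σ(O-E)²/E = 11.214. df = 3, critical value = 7.815. Reject H₀.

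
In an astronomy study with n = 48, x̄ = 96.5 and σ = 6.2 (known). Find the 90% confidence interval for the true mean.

CI = x̄ ± z*(σ/√n) = 96.5 ± 1.645(6.2/√48) = 96.5 ± 1.47 = (95.03, 97.97)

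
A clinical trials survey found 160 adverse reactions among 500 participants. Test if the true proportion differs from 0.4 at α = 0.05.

p̂ = 0.32, p₀ = 0.4. z = (p̂ - p₀)/√(p₀(1-p₀)/n) = -3.651. Critical: ±1.96. Reject H₀.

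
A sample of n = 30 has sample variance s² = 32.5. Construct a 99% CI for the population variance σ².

df = 29. χ²_{0.005} = 52.336, χ²_{0.995} = 13.121. CI for σ² = ((n-1)s²/χ²_{α/2}, (n-1)s²/χ²_{1-α/2}) = (29·32.5/52.336, 29·32.5/13.121) = (18.01, 71.83)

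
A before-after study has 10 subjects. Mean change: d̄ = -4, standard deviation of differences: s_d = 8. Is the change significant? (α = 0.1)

t = d̄/(s_d/√n) = -4/(8/√10) = -1.581. df = 9, critical t = ±1.833. Fail to reject H₀.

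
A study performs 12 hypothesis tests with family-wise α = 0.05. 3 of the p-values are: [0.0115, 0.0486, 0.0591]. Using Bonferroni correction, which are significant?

Bonferroni α = 0.05/12 = 0.00417. None of the given p-values are significant.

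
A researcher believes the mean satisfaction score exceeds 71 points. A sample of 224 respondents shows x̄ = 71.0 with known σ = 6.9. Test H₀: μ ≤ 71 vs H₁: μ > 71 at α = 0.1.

z = 0.0. Critical value: 1.28. Fail to reject H₀.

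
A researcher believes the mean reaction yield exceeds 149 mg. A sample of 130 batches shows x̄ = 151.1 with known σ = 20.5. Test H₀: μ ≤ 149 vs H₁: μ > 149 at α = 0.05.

z = 1.168. Critical value: 1.645. Fail to reject H₀.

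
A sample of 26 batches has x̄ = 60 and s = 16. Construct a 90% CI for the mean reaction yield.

CI = x̄ ± t*(s/√n) = 60 ± 1.708(16/√26) = (54.64, 65.36)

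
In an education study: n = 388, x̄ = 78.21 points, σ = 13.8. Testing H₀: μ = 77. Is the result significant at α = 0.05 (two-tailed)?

z = (78.21 - 77)/(13.8/√388) = 1.727. Since |z| ≤ 1.96, not significant at α = 0.05.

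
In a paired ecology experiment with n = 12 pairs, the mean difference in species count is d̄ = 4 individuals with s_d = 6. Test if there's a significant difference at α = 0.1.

t = d̄/(s_d/√n) = 4/(6/√12) = 2.309. df = 11, critical t = ±1.796. Reject H₀.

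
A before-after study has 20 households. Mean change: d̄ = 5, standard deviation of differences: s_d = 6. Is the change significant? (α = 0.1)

t = d̄/(s_d/√n) = 5/(6/√20) = 3.727. df = 19, critical t = ±1.729. Reject H₀.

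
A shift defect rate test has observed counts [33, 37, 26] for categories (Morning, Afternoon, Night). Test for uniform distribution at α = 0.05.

Expected = 32 each. χ² = Σ(O-E)²/E = 1.938. df = 2, critical value = 5.991. Fail to reject H₀.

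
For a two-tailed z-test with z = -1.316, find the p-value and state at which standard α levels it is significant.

p = 2·P(Z > |-1.316|) = 2·(1 - Φ(1.316)) ≈ 0.1882. Not significant at any standard level.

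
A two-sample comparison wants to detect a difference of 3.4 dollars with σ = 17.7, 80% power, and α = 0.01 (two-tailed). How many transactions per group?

n per group = 2(z_α/2 + z_β)²σ²/d² = 2×(2.576 + 0.84)²×17.7²/3.4² = 632.5 → n = 633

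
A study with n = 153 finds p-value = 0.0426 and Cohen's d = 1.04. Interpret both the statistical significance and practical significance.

Statistically significant (p = 0.0426 < 0.05). Cohen's d = 1.04 indicates a large effect size. Both statistical and practical significance should be considered.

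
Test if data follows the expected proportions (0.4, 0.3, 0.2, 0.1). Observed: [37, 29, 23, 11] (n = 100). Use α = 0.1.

Expected: [40.0, 30.0, 20.0, 10.0]. χ² = 0.808. df = 3, critical = 6.251. Fail to reject H₀.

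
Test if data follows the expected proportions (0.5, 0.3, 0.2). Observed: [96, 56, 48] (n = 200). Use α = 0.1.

Expected: [100.0, 60.0, 40.0]. χ² = 2.027. df = 2, critical = 4.605. Fail to reject H₀.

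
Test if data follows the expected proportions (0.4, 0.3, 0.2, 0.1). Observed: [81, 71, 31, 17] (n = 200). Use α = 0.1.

Expected: [80.0, 60.0, 40.0, 20.0]. χ² = 4.504. df = 3, critical = 6.251. Fail to reject H₀.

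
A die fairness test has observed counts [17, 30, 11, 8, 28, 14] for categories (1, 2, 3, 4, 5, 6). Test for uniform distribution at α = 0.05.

Expected = 18 each. χ² = Σ(O-E)²/E = 22.778. df = 5, critical value = 11.07. Reject H₀.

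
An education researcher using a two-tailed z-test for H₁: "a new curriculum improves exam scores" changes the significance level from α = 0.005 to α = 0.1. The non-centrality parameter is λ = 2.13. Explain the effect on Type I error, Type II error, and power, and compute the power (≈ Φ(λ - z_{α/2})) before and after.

Increasing α from 0.005 to 0.1:
• Type I error rate increases (α is the Type I rate by definition).
• Critical value moves from z_{α/2} = 2.807 to 1.645, so power = Φ(λ - z_{α/2}) goes from Φ(2.13 - 2.807) = 0.249 to Φ(2.13 - 1.645) = 0.686.
• Type II error rate β = 1 - power therefore decreases (0.751 → 0.314).
Appropriate when false negatives are costly — here, keeping the old curriculum when the new one would have helped students.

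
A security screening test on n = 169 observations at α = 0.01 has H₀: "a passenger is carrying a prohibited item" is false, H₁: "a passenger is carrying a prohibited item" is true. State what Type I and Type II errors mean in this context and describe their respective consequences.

Type I (false positive): concluding that a passenger is carrying a prohibited item when it is not — detaining an innocent passenger — delay and inconvenience. Type II (false negative): failing to conclude that a passenger is carrying a prohibited item when it is — letting a prohibited item through — security breach. Which is costlier depends on domain priorities and is a judgement call rather than a statistical fact.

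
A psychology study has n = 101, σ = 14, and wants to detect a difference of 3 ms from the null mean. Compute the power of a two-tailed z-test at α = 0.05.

SE = σ/√n = 14/√101 = 1.393. Non-centrality λ = d/SE = 3/1.393 = 2.154. Power ≈ Φ(λ - z_{α/2}) = Φ(2.154 - 1.96) = Φ(0.194) = 0.577.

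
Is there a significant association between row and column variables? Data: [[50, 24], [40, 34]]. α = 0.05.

χ² = 2.835. df = 1, critical = 3.841. Fail to reject H₀. No evidence of dependence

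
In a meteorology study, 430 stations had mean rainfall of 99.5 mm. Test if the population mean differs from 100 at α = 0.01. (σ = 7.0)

z = (x̄ - μ₀)/(σ/√n) = (99.5 - 100)/(7.0/√430) = -1.481. Critical value: ±2.576. Since |-1.481| ≤ 2.576, Fail to reject H₀.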